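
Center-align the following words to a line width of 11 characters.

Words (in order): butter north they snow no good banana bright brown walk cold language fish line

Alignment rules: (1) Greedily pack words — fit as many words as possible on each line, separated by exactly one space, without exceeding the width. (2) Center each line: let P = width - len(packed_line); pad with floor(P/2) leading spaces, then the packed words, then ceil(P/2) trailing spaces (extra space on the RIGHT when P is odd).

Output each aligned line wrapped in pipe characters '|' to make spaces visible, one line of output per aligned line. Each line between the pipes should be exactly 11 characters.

Line 1: ['butter'] (min_width=6, slack=5)
Line 2: ['north', 'they'] (min_width=10, slack=1)
Line 3: ['snow', 'no'] (min_width=7, slack=4)
Line 4: ['good', 'banana'] (min_width=11, slack=0)
Line 5: ['bright'] (min_width=6, slack=5)
Line 6: ['brown', 'walk'] (min_width=10, slack=1)
Line 7: ['cold'] (min_width=4, slack=7)
Line 8: ['language'] (min_width=8, slack=3)
Line 9: ['fish', 'line'] (min_width=9, slack=2)

Answer: |  butter   |
|north they |
|  snow no  |
|good banana|
|  bright   |
|brown walk |
|   cold    |
| language  |
| fish line |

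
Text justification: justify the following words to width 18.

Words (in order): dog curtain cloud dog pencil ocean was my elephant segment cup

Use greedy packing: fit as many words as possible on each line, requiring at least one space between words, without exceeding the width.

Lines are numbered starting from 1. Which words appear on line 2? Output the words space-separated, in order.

Line 1: ['dog', 'curtain', 'cloud'] (min_width=17, slack=1)
Line 2: ['dog', 'pencil', 'ocean'] (min_width=16, slack=2)
Line 3: ['was', 'my', 'elephant'] (min_width=15, slack=3)
Line 4: ['segment', 'cup'] (min_width=11, slack=7)

Answer: dog pencil ocean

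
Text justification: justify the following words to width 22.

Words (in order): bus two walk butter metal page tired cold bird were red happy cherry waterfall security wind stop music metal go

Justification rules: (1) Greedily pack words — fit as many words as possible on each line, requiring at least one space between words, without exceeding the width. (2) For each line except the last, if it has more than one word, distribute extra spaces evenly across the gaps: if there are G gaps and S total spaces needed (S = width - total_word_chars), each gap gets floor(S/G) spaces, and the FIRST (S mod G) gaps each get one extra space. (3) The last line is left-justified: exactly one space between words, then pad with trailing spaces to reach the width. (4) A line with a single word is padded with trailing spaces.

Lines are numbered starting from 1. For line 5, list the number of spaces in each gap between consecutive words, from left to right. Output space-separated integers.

Line 1: ['bus', 'two', 'walk', 'butter'] (min_width=19, slack=3)
Line 2: ['metal', 'page', 'tired', 'cold'] (min_width=21, slack=1)
Line 3: ['bird', 'were', 'red', 'happy'] (min_width=19, slack=3)
Line 4: ['cherry', 'waterfall'] (min_width=16, slack=6)
Line 5: ['security', 'wind', 'stop'] (min_width=18, slack=4)
Line 6: ['music', 'metal', 'go'] (min_width=14, slack=8)

Answer: 3 3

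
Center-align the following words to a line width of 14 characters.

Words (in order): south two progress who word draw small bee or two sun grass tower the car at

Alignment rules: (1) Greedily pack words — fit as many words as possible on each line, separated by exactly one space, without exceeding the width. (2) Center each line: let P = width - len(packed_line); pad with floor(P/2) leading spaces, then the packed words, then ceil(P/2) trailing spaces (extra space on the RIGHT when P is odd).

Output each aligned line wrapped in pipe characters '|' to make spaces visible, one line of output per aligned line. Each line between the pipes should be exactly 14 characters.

Line 1: ['south', 'two'] (min_width=9, slack=5)
Line 2: ['progress', 'who'] (min_width=12, slack=2)
Line 3: ['word', 'draw'] (min_width=9, slack=5)
Line 4: ['small', 'bee', 'or'] (min_width=12, slack=2)
Line 5: ['two', 'sun', 'grass'] (min_width=13, slack=1)
Line 6: ['tower', 'the', 'car'] (min_width=13, slack=1)
Line 7: ['at'] (min_width=2, slack=12)

Answer: |  south two   |
| progress who |
|  word draw   |
| small bee or |
|two sun grass |
|tower the car |
|      at      |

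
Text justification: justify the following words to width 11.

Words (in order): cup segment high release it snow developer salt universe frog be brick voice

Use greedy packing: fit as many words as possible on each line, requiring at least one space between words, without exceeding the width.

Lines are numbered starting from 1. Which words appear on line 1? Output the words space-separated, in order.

Line 1: ['cup', 'segment'] (min_width=11, slack=0)
Line 2: ['high'] (min_width=4, slack=7)
Line 3: ['release', 'it'] (min_width=10, slack=1)
Line 4: ['snow'] (min_width=4, slack=7)
Line 5: ['developer'] (min_width=9, slack=2)
Line 6: ['salt'] (min_width=4, slack=7)
Line 7: ['universe'] (min_width=8, slack=3)
Line 8: ['frog', 'be'] (min_width=7, slack=4)
Line 9: ['brick', 'voice'] (min_width=11, slack=0)

Answer: cup segment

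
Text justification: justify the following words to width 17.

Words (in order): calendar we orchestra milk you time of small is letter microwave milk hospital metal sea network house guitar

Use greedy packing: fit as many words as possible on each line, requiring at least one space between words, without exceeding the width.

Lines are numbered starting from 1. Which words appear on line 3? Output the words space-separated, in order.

Line 1: ['calendar', 'we'] (min_width=11, slack=6)
Line 2: ['orchestra', 'milk'] (min_width=14, slack=3)
Line 3: ['you', 'time', 'of', 'small'] (min_width=17, slack=0)
Line 4: ['is', 'letter'] (min_width=9, slack=8)
Line 5: ['microwave', 'milk'] (min_width=14, slack=3)
Line 6: ['hospital', 'metal'] (min_width=14, slack=3)
Line 7: ['sea', 'network', 'house'] (min_width=17, slack=0)
Line 8: ['guitar'] (min_width=6, slack=11)

Answer: you time of small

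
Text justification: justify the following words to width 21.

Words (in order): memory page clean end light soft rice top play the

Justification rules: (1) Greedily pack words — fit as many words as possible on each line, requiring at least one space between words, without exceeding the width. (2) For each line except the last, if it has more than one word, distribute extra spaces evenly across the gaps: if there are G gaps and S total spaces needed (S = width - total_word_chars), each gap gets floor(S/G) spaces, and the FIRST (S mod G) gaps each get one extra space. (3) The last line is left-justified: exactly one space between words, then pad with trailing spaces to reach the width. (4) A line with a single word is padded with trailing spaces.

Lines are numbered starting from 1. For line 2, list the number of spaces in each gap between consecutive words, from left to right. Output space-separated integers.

Line 1: ['memory', 'page', 'clean', 'end'] (min_width=21, slack=0)
Line 2: ['light', 'soft', 'rice', 'top'] (min_width=19, slack=2)
Line 3: ['play', 'the'] (min_width=8, slack=13)

Answer: 2 2 1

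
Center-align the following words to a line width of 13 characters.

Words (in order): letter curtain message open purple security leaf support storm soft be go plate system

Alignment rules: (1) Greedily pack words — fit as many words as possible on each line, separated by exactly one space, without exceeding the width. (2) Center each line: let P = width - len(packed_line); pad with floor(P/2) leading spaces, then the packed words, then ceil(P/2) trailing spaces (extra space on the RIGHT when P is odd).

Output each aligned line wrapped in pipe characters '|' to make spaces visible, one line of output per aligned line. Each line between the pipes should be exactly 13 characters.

Answer: |   letter    |
|   curtain   |
|message open |
|   purple    |
|security leaf|
|support storm|
| soft be go  |
|plate system |

Derivation:
Line 1: ['letter'] (min_width=6, slack=7)
Line 2: ['curtain'] (min_width=7, slack=6)
Line 3: ['message', 'open'] (min_width=12, slack=1)
Line 4: ['purple'] (min_width=6, slack=7)
Line 5: ['security', 'leaf'] (min_width=13, slack=0)
Line 6: ['support', 'storm'] (min_width=13, slack=0)
Line 7: ['soft', 'be', 'go'] (min_width=10, slack=3)
Line 8: ['plate', 'system'] (min_width=12, slack=1)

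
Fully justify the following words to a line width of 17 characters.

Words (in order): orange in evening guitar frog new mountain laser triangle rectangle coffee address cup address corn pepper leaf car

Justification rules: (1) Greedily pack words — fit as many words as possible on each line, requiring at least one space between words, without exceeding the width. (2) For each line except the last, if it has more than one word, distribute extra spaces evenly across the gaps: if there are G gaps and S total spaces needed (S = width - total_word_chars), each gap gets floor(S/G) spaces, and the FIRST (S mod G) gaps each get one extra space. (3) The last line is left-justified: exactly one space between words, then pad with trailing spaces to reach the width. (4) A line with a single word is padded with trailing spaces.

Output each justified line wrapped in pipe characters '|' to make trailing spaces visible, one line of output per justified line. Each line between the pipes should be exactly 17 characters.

Answer: |orange in evening|
|guitar  frog  new|
|mountain    laser|
|triangle         |
|rectangle  coffee|
|address       cup|
|address      corn|
|pepper leaf car  |

Derivation:
Line 1: ['orange', 'in', 'evening'] (min_width=17, slack=0)
Line 2: ['guitar', 'frog', 'new'] (min_width=15, slack=2)
Line 3: ['mountain', 'laser'] (min_width=14, slack=3)
Line 4: ['triangle'] (min_width=8, slack=9)
Line 5: ['rectangle', 'coffee'] (min_width=16, slack=1)
Line 6: ['address', 'cup'] (min_width=11, slack=6)
Line 7: ['address', 'corn'] (min_width=12, slack=5)
Line 8: ['pepper', 'leaf', 'car'] (min_width=15, slack=2)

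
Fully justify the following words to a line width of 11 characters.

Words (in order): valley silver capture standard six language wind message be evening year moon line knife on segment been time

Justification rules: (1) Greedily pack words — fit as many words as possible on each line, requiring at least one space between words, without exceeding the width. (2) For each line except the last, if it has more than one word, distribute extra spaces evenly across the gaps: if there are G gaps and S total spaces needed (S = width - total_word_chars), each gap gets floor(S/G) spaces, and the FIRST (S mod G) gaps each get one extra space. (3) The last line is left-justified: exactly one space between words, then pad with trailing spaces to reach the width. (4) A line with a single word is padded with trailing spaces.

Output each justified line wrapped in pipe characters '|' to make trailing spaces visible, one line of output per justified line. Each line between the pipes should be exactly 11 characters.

Line 1: ['valley'] (min_width=6, slack=5)
Line 2: ['silver'] (min_width=6, slack=5)
Line 3: ['capture'] (min_width=7, slack=4)
Line 4: ['standard'] (min_width=8, slack=3)
Line 5: ['six'] (min_width=3, slack=8)
Line 6: ['language'] (min_width=8, slack=3)
Line 7: ['wind'] (min_width=4, slack=7)
Line 8: ['message', 'be'] (min_width=10, slack=1)
Line 9: ['evening'] (min_width=7, slack=4)
Line 10: ['year', 'moon'] (min_width=9, slack=2)
Line 11: ['line', 'knife'] (min_width=10, slack=1)
Line 12: ['on', 'segment'] (min_width=10, slack=1)
Line 13: ['been', 'time'] (min_width=9, slack=2)

Answer: |valley     |
|silver     |
|capture    |
|standard   |
|six        |
|language   |
|wind       |
|message  be|
|evening    |
|year   moon|
|line  knife|
|on  segment|
|been time  |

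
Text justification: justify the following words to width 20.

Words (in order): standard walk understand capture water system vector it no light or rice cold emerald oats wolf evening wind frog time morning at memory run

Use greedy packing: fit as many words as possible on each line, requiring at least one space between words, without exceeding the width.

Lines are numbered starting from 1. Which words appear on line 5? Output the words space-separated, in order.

Answer: cold emerald oats

Derivation:
Line 1: ['standard', 'walk'] (min_width=13, slack=7)
Line 2: ['understand', 'capture'] (min_width=18, slack=2)
Line 3: ['water', 'system', 'vector'] (min_width=19, slack=1)
Line 4: ['it', 'no', 'light', 'or', 'rice'] (min_width=19, slack=1)
Line 5: ['cold', 'emerald', 'oats'] (min_width=17, slack=3)
Line 6: ['wolf', 'evening', 'wind'] (min_width=17, slack=3)
Line 7: ['frog', 'time', 'morning', 'at'] (min_width=20, slack=0)
Line 8: ['memory', 'run'] (min_width=10, slack=10)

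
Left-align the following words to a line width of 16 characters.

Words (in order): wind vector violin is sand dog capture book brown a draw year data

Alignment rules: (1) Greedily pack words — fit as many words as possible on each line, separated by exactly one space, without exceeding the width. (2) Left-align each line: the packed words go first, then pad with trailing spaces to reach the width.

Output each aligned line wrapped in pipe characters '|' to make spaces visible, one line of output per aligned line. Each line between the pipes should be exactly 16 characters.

Answer: |wind vector     |
|violin is sand  |
|dog capture book|
|brown a draw    |
|year data       |

Derivation:
Line 1: ['wind', 'vector'] (min_width=11, slack=5)
Line 2: ['violin', 'is', 'sand'] (min_width=14, slack=2)
Line 3: ['dog', 'capture', 'book'] (min_width=16, slack=0)
Line 4: ['brown', 'a', 'draw'] (min_width=12, slack=4)
Line 5: ['year', 'data'] (min_width=9, slack=7)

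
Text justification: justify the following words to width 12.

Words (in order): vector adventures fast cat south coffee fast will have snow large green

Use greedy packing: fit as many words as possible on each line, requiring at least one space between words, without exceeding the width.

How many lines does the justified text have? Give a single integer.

Answer: 7

Derivation:
Line 1: ['vector'] (min_width=6, slack=6)
Line 2: ['adventures'] (min_width=10, slack=2)
Line 3: ['fast', 'cat'] (min_width=8, slack=4)
Line 4: ['south', 'coffee'] (min_width=12, slack=0)
Line 5: ['fast', 'will'] (min_width=9, slack=3)
Line 6: ['have', 'snow'] (min_width=9, slack=3)
Line 7: ['large', 'green'] (min_width=11, slack=1)
Total lines: 7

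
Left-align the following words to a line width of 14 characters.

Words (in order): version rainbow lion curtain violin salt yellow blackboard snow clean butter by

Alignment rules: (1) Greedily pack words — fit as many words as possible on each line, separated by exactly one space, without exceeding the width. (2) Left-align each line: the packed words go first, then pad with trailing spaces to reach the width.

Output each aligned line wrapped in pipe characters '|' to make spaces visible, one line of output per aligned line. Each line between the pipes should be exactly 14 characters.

Answer: |version       |
|rainbow lion  |
|curtain violin|
|salt yellow   |
|blackboard    |
|snow clean    |
|butter by     |

Derivation:
Line 1: ['version'] (min_width=7, slack=7)
Line 2: ['rainbow', 'lion'] (min_width=12, slack=2)
Line 3: ['curtain', 'violin'] (min_width=14, slack=0)
Line 4: ['salt', 'yellow'] (min_width=11, slack=3)
Line 5: ['blackboard'] (min_width=10, slack=4)
Line 6: ['snow', 'clean'] (min_width=10, slack=4)
Line 7: ['butter', 'by'] (min_width=9, slack=5)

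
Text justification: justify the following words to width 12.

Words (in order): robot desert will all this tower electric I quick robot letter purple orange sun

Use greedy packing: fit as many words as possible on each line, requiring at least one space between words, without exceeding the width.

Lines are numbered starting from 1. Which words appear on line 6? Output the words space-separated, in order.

Answer: letter

Derivation:
Line 1: ['robot', 'desert'] (min_width=12, slack=0)
Line 2: ['will', 'all'] (min_width=8, slack=4)
Line 3: ['this', 'tower'] (min_width=10, slack=2)
Line 4: ['electric', 'I'] (min_width=10, slack=2)
Line 5: ['quick', 'robot'] (min_width=11, slack=1)
Line 6: ['letter'] (min_width=6, slack=6)
Line 7: ['purple'] (min_width=6, slack=6)
Line 8: ['orange', 'sun'] (min_width=10, slack=2)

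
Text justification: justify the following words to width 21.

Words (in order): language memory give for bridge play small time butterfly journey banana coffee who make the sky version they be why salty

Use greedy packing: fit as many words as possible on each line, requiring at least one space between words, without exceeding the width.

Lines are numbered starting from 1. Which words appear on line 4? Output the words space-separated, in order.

Line 1: ['language', 'memory', 'give'] (min_width=20, slack=1)
Line 2: ['for', 'bridge', 'play', 'small'] (min_width=21, slack=0)
Line 3: ['time', 'butterfly'] (min_width=14, slack=7)
Line 4: ['journey', 'banana', 'coffee'] (min_width=21, slack=0)
Line 5: ['who', 'make', 'the', 'sky'] (min_width=16, slack=5)
Line 6: ['version', 'they', 'be', 'why'] (min_width=19, slack=2)
Line 7: ['salty'] (min_width=5, slack=16)

Answer: journey banana coffee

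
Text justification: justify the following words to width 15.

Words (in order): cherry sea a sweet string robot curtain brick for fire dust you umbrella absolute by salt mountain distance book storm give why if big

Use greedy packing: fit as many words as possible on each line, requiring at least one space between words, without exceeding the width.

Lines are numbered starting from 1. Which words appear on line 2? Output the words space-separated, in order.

Line 1: ['cherry', 'sea', 'a'] (min_width=12, slack=3)
Line 2: ['sweet', 'string'] (min_width=12, slack=3)
Line 3: ['robot', 'curtain'] (min_width=13, slack=2)
Line 4: ['brick', 'for', 'fire'] (min_width=14, slack=1)
Line 5: ['dust', 'you'] (min_width=8, slack=7)
Line 6: ['umbrella'] (min_width=8, slack=7)
Line 7: ['absolute', 'by'] (min_width=11, slack=4)
Line 8: ['salt', 'mountain'] (min_width=13, slack=2)
Line 9: ['distance', 'book'] (min_width=13, slack=2)
Line 10: ['storm', 'give', 'why'] (min_width=14, slack=1)
Line 11: ['if', 'big'] (min_width=6, slack=9)

Answer: sweet string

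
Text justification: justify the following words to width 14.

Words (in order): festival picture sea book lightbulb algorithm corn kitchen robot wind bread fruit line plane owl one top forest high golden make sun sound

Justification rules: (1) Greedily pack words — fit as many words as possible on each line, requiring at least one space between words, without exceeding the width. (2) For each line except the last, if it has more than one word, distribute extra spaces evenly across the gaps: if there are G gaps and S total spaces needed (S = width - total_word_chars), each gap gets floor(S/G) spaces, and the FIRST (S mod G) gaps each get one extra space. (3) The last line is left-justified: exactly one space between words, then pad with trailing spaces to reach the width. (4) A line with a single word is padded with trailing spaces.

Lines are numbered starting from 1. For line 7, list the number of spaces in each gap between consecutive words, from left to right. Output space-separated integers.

Line 1: ['festival'] (min_width=8, slack=6)
Line 2: ['picture', 'sea'] (min_width=11, slack=3)
Line 3: ['book', 'lightbulb'] (min_width=14, slack=0)
Line 4: ['algorithm', 'corn'] (min_width=14, slack=0)
Line 5: ['kitchen', 'robot'] (min_width=13, slack=1)
Line 6: ['wind', 'bread'] (min_width=10, slack=4)
Line 7: ['fruit', 'line'] (min_width=10, slack=4)
Line 8: ['plane', 'owl', 'one'] (min_width=13, slack=1)
Line 9: ['top', 'forest'] (min_width=10, slack=4)
Line 10: ['high', 'golden'] (min_width=11, slack=3)
Line 11: ['make', 'sun', 'sound'] (min_width=14, slack=0)

Answer: 5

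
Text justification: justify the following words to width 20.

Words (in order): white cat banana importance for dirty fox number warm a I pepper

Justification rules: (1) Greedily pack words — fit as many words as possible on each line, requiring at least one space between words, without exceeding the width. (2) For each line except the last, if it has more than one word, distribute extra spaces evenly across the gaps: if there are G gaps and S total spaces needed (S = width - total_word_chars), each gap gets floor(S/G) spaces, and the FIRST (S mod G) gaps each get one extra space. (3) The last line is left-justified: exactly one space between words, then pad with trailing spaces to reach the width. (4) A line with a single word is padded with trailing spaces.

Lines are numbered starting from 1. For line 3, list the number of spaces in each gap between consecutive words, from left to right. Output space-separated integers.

Line 1: ['white', 'cat', 'banana'] (min_width=16, slack=4)
Line 2: ['importance', 'for', 'dirty'] (min_width=20, slack=0)
Line 3: ['fox', 'number', 'warm', 'a', 'I'] (min_width=19, slack=1)
Line 4: ['pepper'] (min_width=6, slack=14)

Answer: 2 1 1 1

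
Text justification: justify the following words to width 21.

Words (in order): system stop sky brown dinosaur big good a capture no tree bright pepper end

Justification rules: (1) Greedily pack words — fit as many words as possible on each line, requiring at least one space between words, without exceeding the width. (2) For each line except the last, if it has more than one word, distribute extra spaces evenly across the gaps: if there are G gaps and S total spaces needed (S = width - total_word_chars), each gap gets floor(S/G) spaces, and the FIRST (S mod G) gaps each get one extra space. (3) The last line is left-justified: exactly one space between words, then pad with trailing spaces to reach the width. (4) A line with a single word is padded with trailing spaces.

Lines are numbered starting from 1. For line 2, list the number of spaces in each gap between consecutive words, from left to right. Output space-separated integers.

Line 1: ['system', 'stop', 'sky', 'brown'] (min_width=21, slack=0)
Line 2: ['dinosaur', 'big', 'good', 'a'] (min_width=19, slack=2)
Line 3: ['capture', 'no', 'tree'] (min_width=15, slack=6)
Line 4: ['bright', 'pepper', 'end'] (min_width=17, slack=4)

Answer: 2 2 1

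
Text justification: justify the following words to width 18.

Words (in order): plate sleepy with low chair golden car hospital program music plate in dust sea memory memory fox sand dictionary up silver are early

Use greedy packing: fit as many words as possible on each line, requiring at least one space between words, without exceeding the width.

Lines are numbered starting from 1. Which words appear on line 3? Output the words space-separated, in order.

Line 1: ['plate', 'sleepy', 'with'] (min_width=17, slack=1)
Line 2: ['low', 'chair', 'golden'] (min_width=16, slack=2)
Line 3: ['car', 'hospital'] (min_width=12, slack=6)
Line 4: ['program', 'music'] (min_width=13, slack=5)
Line 5: ['plate', 'in', 'dust', 'sea'] (min_width=17, slack=1)
Line 6: ['memory', 'memory', 'fox'] (min_width=17, slack=1)
Line 7: ['sand', 'dictionary', 'up'] (min_width=18, slack=0)
Line 8: ['silver', 'are', 'early'] (min_width=16, slack=2)

Answer: car hospital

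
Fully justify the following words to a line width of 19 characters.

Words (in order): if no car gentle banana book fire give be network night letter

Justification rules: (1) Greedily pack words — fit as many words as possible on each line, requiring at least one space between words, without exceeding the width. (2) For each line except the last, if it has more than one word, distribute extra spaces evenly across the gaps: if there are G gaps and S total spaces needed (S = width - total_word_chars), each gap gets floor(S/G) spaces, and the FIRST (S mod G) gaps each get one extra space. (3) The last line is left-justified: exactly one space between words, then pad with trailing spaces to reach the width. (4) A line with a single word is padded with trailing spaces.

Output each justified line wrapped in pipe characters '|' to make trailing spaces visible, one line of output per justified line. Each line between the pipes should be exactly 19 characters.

Line 1: ['if', 'no', 'car', 'gentle'] (min_width=16, slack=3)
Line 2: ['banana', 'book', 'fire'] (min_width=16, slack=3)
Line 3: ['give', 'be', 'network'] (min_width=15, slack=4)
Line 4: ['night', 'letter'] (min_width=12, slack=7)

Answer: |if  no  car  gentle|
|banana   book  fire|
|give   be   network|
|night letter       |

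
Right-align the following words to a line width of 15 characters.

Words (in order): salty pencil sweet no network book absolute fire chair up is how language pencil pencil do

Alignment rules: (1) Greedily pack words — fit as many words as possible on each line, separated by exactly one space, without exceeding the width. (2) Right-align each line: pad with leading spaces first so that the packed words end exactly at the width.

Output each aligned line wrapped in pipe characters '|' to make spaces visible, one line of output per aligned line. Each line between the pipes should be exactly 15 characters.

Answer: |   salty pencil|
|       sweet no|
|   network book|
|  absolute fire|
|chair up is how|
|language pencil|
|      pencil do|

Derivation:
Line 1: ['salty', 'pencil'] (min_width=12, slack=3)
Line 2: ['sweet', 'no'] (min_width=8, slack=7)
Line 3: ['network', 'book'] (min_width=12, slack=3)
Line 4: ['absolute', 'fire'] (min_width=13, slack=2)
Line 5: ['chair', 'up', 'is', 'how'] (min_width=15, slack=0)
Line 6: ['language', 'pencil'] (min_width=15, slack=0)
Line 7: ['pencil', 'do'] (min_width=9, slack=6)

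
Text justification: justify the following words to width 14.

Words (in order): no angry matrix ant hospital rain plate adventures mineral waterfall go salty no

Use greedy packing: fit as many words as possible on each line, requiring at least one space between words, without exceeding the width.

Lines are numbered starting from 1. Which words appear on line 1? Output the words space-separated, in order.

Answer: no angry

Derivation:
Line 1: ['no', 'angry'] (min_width=8, slack=6)
Line 2: ['matrix', 'ant'] (min_width=10, slack=4)
Line 3: ['hospital', 'rain'] (min_width=13, slack=1)
Line 4: ['plate'] (min_width=5, slack=9)
Line 5: ['adventures'] (min_width=10, slack=4)
Line 6: ['mineral'] (min_width=7, slack=7)
Line 7: ['waterfall', 'go'] (min_width=12, slack=2)
Line 8: ['salty', 'no'] (min_width=8, slack=6)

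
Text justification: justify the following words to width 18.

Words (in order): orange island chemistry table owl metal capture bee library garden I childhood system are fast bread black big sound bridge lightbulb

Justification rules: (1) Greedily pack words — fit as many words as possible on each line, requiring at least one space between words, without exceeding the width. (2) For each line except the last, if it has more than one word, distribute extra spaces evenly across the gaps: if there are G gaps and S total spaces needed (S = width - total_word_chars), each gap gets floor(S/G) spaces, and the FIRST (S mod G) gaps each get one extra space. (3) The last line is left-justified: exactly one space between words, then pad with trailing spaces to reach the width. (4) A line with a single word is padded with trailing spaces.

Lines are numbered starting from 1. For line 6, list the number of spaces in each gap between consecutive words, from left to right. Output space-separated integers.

Line 1: ['orange', 'island'] (min_width=13, slack=5)
Line 2: ['chemistry', 'table'] (min_width=15, slack=3)
Line 3: ['owl', 'metal', 'capture'] (min_width=17, slack=1)
Line 4: ['bee', 'library', 'garden'] (min_width=18, slack=0)
Line 5: ['I', 'childhood', 'system'] (min_width=18, slack=0)
Line 6: ['are', 'fast', 'bread'] (min_width=14, slack=4)
Line 7: ['black', 'big', 'sound'] (min_width=15, slack=3)
Line 8: ['bridge', 'lightbulb'] (min_width=16, slack=2)

Answer: 3 3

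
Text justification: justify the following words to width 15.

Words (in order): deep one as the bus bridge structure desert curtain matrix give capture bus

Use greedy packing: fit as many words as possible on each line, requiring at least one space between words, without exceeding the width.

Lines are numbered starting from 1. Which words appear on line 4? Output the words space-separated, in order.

Answer: desert curtain

Derivation:
Line 1: ['deep', 'one', 'as', 'the'] (min_width=15, slack=0)
Line 2: ['bus', 'bridge'] (min_width=10, slack=5)
Line 3: ['structure'] (min_width=9, slack=6)
Line 4: ['desert', 'curtain'] (min_width=14, slack=1)
Line 5: ['matrix', 'give'] (min_width=11, slack=4)
Line 6: ['capture', 'bus'] (min_width=11, slack=4)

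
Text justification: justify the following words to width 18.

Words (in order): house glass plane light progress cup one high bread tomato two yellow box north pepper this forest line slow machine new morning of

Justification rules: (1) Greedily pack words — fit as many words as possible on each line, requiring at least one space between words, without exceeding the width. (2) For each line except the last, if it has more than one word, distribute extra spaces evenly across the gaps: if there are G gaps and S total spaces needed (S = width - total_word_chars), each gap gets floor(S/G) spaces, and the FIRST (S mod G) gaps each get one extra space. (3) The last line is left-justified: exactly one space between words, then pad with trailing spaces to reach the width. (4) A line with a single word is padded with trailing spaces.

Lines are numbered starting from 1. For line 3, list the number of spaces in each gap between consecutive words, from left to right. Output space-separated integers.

Line 1: ['house', 'glass', 'plane'] (min_width=17, slack=1)
Line 2: ['light', 'progress', 'cup'] (min_width=18, slack=0)
Line 3: ['one', 'high', 'bread'] (min_width=14, slack=4)
Line 4: ['tomato', 'two', 'yellow'] (min_width=17, slack=1)
Line 5: ['box', 'north', 'pepper'] (min_width=16, slack=2)
Line 6: ['this', 'forest', 'line'] (min_width=16, slack=2)
Line 7: ['slow', 'machine', 'new'] (min_width=16, slack=2)
Line 8: ['morning', 'of'] (min_width=10, slack=8)

Answer: 3 3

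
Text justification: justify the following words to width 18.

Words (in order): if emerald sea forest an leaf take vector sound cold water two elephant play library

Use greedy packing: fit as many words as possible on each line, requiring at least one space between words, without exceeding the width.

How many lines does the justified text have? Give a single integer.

Line 1: ['if', 'emerald', 'sea'] (min_width=14, slack=4)
Line 2: ['forest', 'an', 'leaf'] (min_width=14, slack=4)
Line 3: ['take', 'vector', 'sound'] (min_width=17, slack=1)
Line 4: ['cold', 'water', 'two'] (min_width=14, slack=4)
Line 5: ['elephant', 'play'] (min_width=13, slack=5)
Line 6: ['library'] (min_width=7, slack=11)
Total lines: 6

Answer: 6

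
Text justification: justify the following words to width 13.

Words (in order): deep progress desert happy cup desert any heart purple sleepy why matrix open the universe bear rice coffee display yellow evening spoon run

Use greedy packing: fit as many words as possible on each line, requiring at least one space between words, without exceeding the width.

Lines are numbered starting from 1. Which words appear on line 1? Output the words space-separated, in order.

Line 1: ['deep', 'progress'] (min_width=13, slack=0)
Line 2: ['desert', 'happy'] (min_width=12, slack=1)
Line 3: ['cup', 'desert'] (min_width=10, slack=3)
Line 4: ['any', 'heart'] (min_width=9, slack=4)
Line 5: ['purple', 'sleepy'] (min_width=13, slack=0)
Line 6: ['why', 'matrix'] (min_width=10, slack=3)
Line 7: ['open', 'the'] (min_width=8, slack=5)
Line 8: ['universe', 'bear'] (min_width=13, slack=0)
Line 9: ['rice', 'coffee'] (min_width=11, slack=2)
Line 10: ['display'] (min_width=7, slack=6)
Line 11: ['yellow'] (min_width=6, slack=7)
Line 12: ['evening', 'spoon'] (min_width=13, slack=0)
Line 13: ['run'] (min_width=3, slack=10)

Answer: deep progress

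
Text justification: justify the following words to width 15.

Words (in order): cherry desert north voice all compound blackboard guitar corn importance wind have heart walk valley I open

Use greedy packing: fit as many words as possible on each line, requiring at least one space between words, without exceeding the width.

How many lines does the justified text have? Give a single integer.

Answer: 8

Derivation:
Line 1: ['cherry', 'desert'] (min_width=13, slack=2)
Line 2: ['north', 'voice', 'all'] (min_width=15, slack=0)
Line 3: ['compound'] (min_width=8, slack=7)
Line 4: ['blackboard'] (min_width=10, slack=5)
Line 5: ['guitar', 'corn'] (min_width=11, slack=4)
Line 6: ['importance', 'wind'] (min_width=15, slack=0)
Line 7: ['have', 'heart', 'walk'] (min_width=15, slack=0)
Line 8: ['valley', 'I', 'open'] (min_width=13, slack=2)
Total lines: 8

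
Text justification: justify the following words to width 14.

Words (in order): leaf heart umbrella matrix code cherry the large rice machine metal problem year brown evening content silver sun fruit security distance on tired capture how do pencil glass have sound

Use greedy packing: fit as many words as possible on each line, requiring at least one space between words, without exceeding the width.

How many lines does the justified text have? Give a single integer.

Answer: 16

Derivation:
Line 1: ['leaf', 'heart'] (min_width=10, slack=4)
Line 2: ['umbrella'] (min_width=8, slack=6)
Line 3: ['matrix', 'code'] (min_width=11, slack=3)
Line 4: ['cherry', 'the'] (min_width=10, slack=4)
Line 5: ['large', 'rice'] (min_width=10, slack=4)
Line 6: ['machine', 'metal'] (min_width=13, slack=1)
Line 7: ['problem', 'year'] (min_width=12, slack=2)
Line 8: ['brown', 'evening'] (min_width=13, slack=1)
Line 9: ['content', 'silver'] (min_width=14, slack=0)
Line 10: ['sun', 'fruit'] (min_width=9, slack=5)
Line 11: ['security'] (min_width=8, slack=6)
Line 12: ['distance', 'on'] (min_width=11, slack=3)
Line 13: ['tired', 'capture'] (min_width=13, slack=1)
Line 14: ['how', 'do', 'pencil'] (min_width=13, slack=1)
Line 15: ['glass', 'have'] (min_width=10, slack=4)
Line 16: ['sound'] (min_width=5, slack=9)
Total lines: 16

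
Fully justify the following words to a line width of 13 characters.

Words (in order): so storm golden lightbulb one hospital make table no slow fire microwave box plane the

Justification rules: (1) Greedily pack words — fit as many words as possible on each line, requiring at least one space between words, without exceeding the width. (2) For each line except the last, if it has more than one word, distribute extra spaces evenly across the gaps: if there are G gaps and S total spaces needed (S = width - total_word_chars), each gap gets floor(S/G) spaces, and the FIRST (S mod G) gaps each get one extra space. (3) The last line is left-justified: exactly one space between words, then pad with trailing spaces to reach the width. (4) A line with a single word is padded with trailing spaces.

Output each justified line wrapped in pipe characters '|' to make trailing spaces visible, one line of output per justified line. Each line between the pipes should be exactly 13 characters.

Line 1: ['so', 'storm'] (min_width=8, slack=5)
Line 2: ['golden'] (min_width=6, slack=7)
Line 3: ['lightbulb', 'one'] (min_width=13, slack=0)
Line 4: ['hospital', 'make'] (min_width=13, slack=0)
Line 5: ['table', 'no', 'slow'] (min_width=13, slack=0)
Line 6: ['fire'] (min_width=4, slack=9)
Line 7: ['microwave', 'box'] (min_width=13, slack=0)
Line 8: ['plane', 'the'] (min_width=9, slack=4)

Answer: |so      storm|
|golden       |
|lightbulb one|
|hospital make|
|table no slow|
|fire         |
|microwave box|
|plane the    |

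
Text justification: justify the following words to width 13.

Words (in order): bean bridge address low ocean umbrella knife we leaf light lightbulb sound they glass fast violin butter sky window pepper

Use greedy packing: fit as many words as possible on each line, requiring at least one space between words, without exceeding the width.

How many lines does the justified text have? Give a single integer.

Line 1: ['bean', 'bridge'] (min_width=11, slack=2)
Line 2: ['address', 'low'] (min_width=11, slack=2)
Line 3: ['ocean'] (min_width=5, slack=8)
Line 4: ['umbrella'] (min_width=8, slack=5)
Line 5: ['knife', 'we', 'leaf'] (min_width=13, slack=0)
Line 6: ['light'] (min_width=5, slack=8)
Line 7: ['lightbulb'] (min_width=9, slack=4)
Line 8: ['sound', 'they'] (min_width=10, slack=3)
Line 9: ['glass', 'fast'] (min_width=10, slack=3)
Line 10: ['violin', 'butter'] (min_width=13, slack=0)
Line 11: ['sky', 'window'] (min_width=10, slack=3)
Line 12: ['pepper'] (min_width=6, slack=7)
Total lines: 12

Answer: 12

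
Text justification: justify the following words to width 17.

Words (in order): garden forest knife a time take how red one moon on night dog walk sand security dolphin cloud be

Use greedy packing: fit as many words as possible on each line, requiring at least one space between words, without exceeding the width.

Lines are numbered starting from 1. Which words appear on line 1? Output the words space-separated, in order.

Line 1: ['garden', 'forest'] (min_width=13, slack=4)
Line 2: ['knife', 'a', 'time', 'take'] (min_width=17, slack=0)
Line 3: ['how', 'red', 'one', 'moon'] (min_width=16, slack=1)
Line 4: ['on', 'night', 'dog', 'walk'] (min_width=17, slack=0)
Line 5: ['sand', 'security'] (min_width=13, slack=4)
Line 6: ['dolphin', 'cloud', 'be'] (min_width=16, slack=1)

Answer: garden forest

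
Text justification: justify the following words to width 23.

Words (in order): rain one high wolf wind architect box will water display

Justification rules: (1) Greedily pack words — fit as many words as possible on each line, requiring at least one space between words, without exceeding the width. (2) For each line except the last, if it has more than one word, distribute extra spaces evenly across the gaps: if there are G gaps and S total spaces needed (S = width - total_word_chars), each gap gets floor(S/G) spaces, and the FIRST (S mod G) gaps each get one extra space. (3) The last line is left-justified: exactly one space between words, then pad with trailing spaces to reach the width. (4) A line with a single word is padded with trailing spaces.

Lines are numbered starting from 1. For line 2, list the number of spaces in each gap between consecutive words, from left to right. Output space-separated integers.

Answer: 4 3

Derivation:
Line 1: ['rain', 'one', 'high', 'wolf', 'wind'] (min_width=23, slack=0)
Line 2: ['architect', 'box', 'will'] (min_width=18, slack=5)
Line 3: ['water', 'display'] (min_width=13, slack=10)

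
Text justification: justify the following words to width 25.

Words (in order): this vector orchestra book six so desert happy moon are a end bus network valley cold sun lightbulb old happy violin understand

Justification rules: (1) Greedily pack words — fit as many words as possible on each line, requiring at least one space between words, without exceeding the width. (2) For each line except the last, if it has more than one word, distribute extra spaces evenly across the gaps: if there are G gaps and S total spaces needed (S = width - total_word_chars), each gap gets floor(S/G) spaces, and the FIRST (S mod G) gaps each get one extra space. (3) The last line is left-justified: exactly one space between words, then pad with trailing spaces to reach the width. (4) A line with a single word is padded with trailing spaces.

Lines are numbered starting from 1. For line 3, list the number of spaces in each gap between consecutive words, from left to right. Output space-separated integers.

Answer: 3 3 3 2

Derivation:
Line 1: ['this', 'vector', 'orchestra'] (min_width=21, slack=4)
Line 2: ['book', 'six', 'so', 'desert', 'happy'] (min_width=24, slack=1)
Line 3: ['moon', 'are', 'a', 'end', 'bus'] (min_width=18, slack=7)
Line 4: ['network', 'valley', 'cold', 'sun'] (min_width=23, slack=2)
Line 5: ['lightbulb', 'old', 'happy'] (min_width=19, slack=6)
Line 6: ['violin', 'understand'] (min_width=17, slack=8)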